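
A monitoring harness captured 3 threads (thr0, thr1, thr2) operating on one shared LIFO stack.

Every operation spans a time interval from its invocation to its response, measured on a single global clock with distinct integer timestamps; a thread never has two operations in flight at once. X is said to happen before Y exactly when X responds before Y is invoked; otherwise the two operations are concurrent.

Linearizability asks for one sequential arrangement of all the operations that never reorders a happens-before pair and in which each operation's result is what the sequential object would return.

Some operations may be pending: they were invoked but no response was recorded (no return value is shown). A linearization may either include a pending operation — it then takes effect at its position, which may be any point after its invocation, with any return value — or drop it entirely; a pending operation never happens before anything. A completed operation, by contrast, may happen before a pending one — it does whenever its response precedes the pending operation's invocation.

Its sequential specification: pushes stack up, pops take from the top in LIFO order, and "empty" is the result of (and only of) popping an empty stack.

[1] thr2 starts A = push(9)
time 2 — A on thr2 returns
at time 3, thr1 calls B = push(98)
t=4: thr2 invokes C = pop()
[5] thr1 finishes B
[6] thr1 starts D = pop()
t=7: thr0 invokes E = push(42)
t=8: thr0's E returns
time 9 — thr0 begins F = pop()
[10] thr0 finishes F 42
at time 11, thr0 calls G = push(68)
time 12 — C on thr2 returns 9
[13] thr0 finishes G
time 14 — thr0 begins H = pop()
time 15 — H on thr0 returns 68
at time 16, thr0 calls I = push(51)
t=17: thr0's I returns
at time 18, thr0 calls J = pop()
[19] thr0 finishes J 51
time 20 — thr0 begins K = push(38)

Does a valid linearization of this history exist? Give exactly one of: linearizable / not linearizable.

linearizable

witness order: A, B, D, C, E, F, G, H, I, J
step 1: A push(9) — stack <9>
step 2: B push(98) — stack <9,98>
step 3: D pop() (pending, included) — stack <9>
step 4: C pop() → 9 — stack <>
step 5: E push(42) — stack <42>
step 6: F pop() → 42 — stack <>
step 7: G push(68) — stack <68>
step 8: H pop() → 68 — stack <>
step 9: I push(51) — stack <51>
step 10: J pop() → 51 — stack <>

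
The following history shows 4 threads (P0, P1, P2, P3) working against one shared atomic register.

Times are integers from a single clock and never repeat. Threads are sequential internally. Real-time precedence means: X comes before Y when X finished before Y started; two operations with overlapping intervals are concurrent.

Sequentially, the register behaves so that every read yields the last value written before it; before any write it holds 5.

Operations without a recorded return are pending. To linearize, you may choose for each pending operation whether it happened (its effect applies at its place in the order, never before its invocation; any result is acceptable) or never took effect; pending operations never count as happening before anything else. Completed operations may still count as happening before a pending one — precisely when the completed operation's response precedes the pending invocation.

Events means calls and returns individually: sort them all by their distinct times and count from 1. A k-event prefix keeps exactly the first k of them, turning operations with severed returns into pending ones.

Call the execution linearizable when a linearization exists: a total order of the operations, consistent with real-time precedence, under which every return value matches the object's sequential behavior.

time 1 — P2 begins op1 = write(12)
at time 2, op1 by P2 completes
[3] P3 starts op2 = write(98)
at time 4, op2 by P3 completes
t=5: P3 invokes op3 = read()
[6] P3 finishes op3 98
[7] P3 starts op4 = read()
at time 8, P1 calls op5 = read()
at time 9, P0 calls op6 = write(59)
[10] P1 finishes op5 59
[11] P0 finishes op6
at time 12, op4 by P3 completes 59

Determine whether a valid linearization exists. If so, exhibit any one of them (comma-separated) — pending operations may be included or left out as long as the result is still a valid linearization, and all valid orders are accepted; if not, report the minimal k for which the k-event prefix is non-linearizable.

linearizable — witness: op1, op2, op3, op6, op4, op5

after step 1 (op1 write(12)): value 12
after step 2 (op2 write(98)): value 98
after step 3 (op3 read() → 98): value 98
after step 4 (op6 write(59)): value 59
after step 5 (op4 read() → 59): value 59
after step 6 (op5 read() → 59): value 59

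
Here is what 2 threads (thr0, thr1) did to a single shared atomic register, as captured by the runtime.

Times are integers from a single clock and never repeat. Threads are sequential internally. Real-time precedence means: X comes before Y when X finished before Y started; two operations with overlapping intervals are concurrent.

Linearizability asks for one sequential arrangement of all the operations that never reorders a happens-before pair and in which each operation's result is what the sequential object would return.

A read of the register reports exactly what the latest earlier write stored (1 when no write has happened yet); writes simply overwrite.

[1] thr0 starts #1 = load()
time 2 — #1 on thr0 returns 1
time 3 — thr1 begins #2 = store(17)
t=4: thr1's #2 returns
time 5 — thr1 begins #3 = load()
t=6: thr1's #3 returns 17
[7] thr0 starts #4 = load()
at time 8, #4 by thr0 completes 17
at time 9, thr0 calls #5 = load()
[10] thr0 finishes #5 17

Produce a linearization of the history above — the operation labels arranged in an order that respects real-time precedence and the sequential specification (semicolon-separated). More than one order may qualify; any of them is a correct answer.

1. #1 load() → 1, leaving value 1
2. #2 store(17), leaving value 17
3. #3 load() → 17, leaving value 17
4. #4 load() → 17, leaving value 17
5. #5 load() → 17, leaving value 17

#1; #2; #3; #4; #5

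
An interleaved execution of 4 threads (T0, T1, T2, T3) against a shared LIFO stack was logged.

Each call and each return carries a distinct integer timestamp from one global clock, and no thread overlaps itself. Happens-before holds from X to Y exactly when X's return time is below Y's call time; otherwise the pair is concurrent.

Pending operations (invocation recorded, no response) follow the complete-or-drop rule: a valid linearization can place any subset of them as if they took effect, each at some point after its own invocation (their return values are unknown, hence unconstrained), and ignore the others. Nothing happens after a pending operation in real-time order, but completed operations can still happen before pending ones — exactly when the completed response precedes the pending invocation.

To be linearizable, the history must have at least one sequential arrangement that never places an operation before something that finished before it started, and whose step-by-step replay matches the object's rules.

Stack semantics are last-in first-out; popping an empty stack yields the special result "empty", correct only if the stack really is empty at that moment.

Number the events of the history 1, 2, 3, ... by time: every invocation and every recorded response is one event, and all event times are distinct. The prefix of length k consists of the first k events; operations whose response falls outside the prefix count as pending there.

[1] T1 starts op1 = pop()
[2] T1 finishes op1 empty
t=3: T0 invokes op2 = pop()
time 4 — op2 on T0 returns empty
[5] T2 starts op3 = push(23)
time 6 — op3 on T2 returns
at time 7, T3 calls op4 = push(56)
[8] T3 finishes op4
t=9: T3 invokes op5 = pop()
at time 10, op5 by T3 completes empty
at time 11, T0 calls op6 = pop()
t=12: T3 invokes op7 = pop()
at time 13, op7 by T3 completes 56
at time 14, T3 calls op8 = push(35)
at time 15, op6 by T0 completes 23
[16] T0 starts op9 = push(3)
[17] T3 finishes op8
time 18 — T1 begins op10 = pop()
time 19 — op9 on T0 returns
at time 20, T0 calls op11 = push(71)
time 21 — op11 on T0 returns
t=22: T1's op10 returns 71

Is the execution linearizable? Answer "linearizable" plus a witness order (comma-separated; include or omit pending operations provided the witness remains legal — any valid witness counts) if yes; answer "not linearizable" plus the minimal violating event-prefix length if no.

events 1..9 are fine; event 10 — the response of op5 at time 10 — makes the prefix non-linearizable
exactly one order of the 5 completed ops respects real time; the LIFO stack replay fails
one such order, op1, op2, op3, op4, op5, breaks at step 5 where op5 pop() → empty is illegal

not linearizable — minimal violating prefix: 10 events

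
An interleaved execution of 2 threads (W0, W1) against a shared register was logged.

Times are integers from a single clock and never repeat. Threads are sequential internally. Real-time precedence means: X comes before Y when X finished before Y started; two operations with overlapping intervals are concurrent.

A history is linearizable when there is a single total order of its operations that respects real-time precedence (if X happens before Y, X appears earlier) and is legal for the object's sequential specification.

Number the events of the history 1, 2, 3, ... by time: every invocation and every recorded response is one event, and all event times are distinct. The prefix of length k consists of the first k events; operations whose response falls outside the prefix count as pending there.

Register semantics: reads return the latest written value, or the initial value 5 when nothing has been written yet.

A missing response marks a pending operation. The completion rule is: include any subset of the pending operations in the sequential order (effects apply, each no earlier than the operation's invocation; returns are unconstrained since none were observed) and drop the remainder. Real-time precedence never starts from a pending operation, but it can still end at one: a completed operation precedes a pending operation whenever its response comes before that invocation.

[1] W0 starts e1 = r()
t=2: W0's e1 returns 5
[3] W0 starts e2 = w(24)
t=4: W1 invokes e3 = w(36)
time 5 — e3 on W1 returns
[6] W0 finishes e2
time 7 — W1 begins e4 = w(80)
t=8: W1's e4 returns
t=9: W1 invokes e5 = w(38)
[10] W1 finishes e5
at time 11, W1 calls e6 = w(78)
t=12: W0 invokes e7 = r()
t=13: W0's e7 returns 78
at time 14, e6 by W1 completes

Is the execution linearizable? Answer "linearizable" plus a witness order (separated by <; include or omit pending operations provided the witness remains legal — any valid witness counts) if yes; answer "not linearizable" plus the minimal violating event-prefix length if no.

linearizable — witness: e1 < e2 < e3 < e4 < e5 < e6 < e7

step 1: e1 r() → 5 — value 5
step 2: e2 w(24) — value 24
step 3: e3 w(36) — value 36
step 4: e4 w(80) — value 80
step 5: e5 w(38) — value 38
step 6: e6 w(78) — value 78
step 7: e7 r() → 78 — value 78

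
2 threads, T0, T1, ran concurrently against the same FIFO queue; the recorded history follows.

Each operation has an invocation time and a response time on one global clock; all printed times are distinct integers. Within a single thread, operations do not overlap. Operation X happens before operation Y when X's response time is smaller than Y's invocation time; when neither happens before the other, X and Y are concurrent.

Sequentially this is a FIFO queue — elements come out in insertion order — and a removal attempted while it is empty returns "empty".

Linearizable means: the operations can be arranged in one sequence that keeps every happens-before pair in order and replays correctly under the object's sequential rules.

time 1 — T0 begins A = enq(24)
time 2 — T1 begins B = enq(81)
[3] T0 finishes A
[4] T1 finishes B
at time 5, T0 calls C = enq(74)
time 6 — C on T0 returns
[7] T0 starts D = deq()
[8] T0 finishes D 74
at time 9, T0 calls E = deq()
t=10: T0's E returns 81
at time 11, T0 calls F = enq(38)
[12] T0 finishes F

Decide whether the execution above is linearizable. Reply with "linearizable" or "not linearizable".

not linearizable

through event 7 a valid linearization exists; event 8 (D responding at time 8) ends that
no legal order exists: 2 real-time-consistent candidates over 4 completed FIFO queue operations, all rejected
sample order A, B, C, D stalls at step 4 — D deq() → 74 has no legal effect
sample order B, A, C, D stalls at step 4 — D deq() → 74 has no legal effect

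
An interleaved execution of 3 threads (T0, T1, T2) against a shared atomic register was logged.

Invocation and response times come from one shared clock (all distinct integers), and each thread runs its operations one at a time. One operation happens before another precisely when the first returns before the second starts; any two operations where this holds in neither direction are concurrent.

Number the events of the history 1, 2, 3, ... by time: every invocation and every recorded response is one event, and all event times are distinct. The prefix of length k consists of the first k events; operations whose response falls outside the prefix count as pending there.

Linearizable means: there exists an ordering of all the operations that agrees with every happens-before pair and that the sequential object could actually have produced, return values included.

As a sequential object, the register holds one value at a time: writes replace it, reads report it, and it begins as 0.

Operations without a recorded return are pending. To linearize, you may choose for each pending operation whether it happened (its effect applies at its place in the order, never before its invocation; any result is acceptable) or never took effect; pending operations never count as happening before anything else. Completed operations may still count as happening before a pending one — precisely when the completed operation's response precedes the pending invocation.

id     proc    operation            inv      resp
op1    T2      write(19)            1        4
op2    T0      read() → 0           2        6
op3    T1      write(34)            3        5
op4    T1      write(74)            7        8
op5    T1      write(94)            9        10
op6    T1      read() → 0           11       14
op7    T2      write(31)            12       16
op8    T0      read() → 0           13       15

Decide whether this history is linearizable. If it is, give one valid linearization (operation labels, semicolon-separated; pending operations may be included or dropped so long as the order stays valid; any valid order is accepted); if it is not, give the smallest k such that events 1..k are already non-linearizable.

already the first 14 events (up to op6's response at time 14) admit no linearization; the first 13 still do
checked exhaustively: 6 real-time-consistent orders of 6 completed operations, zero legal atomic register replays
completion choices over the 2 pending operations (op7, op8) were checked; none helps
take op1, op2, op3, op4, op5, op6 (pending dropped): step 2 already fails, because op2 read() → 0 cannot occur there
take op1, op3, op2, op4, op5, op6 (pending dropped): step 3 already fails, because op2 read() → 0 cannot occur there

not linearizable — minimal violating prefix: 14 events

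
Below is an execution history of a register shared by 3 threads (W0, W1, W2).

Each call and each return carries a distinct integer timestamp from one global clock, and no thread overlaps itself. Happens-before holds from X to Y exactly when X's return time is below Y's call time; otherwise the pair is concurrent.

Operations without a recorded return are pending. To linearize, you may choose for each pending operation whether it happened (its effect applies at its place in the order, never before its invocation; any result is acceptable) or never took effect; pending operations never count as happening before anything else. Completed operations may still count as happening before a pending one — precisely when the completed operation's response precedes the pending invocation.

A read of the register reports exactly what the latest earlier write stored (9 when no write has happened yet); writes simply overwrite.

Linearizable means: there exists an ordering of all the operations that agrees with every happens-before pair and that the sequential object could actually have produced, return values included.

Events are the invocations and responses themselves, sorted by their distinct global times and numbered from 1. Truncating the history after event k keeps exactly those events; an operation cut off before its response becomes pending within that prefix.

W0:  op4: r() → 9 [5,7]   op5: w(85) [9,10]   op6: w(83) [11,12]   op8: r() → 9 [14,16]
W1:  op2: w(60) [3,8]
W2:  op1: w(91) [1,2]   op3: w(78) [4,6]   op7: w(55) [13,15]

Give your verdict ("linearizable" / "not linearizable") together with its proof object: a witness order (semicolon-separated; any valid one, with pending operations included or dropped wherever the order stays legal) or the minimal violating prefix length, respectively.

events 1..6 are fine; event 7 — the response of op4 at time 7 — makes the prefix non-linearizable
no legal order exists: 2 real-time-consistent candidates over 3 completed register operations, all rejected
include/drop combinations of the 1 pending operation (op2) were all tried; none helps
sample order op1, op3, op4 (pending dropped) stalls at step 3 — op4 r() → 9 has no legal effect
sample order op1, op4, op3 (pending dropped) stalls at step 2 — op4 r() → 9 has no legal effect

not linearizable — minimal violating prefix: 7 events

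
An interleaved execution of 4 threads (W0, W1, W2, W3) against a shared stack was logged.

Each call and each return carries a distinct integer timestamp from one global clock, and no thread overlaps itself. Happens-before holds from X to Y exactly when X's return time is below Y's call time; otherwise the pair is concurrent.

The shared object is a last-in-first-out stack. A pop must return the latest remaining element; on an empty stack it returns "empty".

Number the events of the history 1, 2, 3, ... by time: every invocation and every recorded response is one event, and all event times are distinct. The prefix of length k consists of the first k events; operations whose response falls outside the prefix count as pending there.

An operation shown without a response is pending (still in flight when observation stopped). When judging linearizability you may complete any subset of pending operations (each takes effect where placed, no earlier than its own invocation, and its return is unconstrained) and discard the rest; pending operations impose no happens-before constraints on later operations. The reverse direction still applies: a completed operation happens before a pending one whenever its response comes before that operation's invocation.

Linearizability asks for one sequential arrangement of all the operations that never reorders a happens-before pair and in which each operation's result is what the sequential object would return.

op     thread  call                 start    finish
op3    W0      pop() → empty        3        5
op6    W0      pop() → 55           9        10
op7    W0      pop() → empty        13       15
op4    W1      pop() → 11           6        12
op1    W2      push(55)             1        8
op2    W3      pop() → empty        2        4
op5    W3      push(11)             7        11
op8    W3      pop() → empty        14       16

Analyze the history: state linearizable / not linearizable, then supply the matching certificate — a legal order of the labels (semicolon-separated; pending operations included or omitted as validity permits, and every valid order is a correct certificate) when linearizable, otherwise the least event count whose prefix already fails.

linearizable — witness: op2; op3; op1; op5; op4; op6; op7; op8

after step 1 (op2 pop() → empty): stack <>
after step 2 (op3 pop() → empty): stack <>
after step 3 (op1 push(55)): stack <55>
after step 4 (op5 push(11)): stack <55,11>
after step 5 (op4 pop() → 11): stack <55>
after step 6 (op6 pop() → 55): stack <>
after step 7 (op7 pop() → empty): stack <>
after step 8 (op8 pop() → empty): stack <>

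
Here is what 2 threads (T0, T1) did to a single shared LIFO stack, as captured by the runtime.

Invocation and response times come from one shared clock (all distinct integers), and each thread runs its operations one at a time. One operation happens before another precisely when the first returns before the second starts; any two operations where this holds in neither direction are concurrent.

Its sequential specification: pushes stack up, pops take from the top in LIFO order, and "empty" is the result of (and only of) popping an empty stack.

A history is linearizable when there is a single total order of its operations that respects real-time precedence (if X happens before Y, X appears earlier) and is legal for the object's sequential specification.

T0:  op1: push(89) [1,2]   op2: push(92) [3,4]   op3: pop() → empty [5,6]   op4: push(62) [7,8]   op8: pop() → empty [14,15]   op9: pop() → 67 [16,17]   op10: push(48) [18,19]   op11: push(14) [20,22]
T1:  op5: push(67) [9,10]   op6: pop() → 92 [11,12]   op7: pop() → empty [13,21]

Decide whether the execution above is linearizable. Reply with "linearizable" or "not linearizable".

not linearizable

already the first 6 events (up to op3's response at time 6) admit no linearization; the first 5 still do
the completed operations (3 total) allow one real-time order; the LIFO stack replay rejects it
for example op1, op2, op3 fails at step 3: op3 pop() → empty is not legal there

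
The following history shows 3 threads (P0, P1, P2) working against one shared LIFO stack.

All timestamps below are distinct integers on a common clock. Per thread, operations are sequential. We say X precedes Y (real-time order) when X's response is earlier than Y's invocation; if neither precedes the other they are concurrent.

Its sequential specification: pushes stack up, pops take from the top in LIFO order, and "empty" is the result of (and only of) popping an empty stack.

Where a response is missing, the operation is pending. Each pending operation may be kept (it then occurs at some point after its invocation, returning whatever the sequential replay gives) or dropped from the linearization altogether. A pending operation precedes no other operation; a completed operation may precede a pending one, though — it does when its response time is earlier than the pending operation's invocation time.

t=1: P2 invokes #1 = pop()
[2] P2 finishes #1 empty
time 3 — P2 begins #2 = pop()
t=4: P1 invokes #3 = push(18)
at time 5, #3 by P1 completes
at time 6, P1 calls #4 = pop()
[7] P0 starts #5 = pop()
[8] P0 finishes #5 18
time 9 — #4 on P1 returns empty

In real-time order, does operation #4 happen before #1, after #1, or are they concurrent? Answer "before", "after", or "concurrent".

after

#4 spans [6,9], #1 spans [1,2]
resp(#1)=2 < inv(#4)=6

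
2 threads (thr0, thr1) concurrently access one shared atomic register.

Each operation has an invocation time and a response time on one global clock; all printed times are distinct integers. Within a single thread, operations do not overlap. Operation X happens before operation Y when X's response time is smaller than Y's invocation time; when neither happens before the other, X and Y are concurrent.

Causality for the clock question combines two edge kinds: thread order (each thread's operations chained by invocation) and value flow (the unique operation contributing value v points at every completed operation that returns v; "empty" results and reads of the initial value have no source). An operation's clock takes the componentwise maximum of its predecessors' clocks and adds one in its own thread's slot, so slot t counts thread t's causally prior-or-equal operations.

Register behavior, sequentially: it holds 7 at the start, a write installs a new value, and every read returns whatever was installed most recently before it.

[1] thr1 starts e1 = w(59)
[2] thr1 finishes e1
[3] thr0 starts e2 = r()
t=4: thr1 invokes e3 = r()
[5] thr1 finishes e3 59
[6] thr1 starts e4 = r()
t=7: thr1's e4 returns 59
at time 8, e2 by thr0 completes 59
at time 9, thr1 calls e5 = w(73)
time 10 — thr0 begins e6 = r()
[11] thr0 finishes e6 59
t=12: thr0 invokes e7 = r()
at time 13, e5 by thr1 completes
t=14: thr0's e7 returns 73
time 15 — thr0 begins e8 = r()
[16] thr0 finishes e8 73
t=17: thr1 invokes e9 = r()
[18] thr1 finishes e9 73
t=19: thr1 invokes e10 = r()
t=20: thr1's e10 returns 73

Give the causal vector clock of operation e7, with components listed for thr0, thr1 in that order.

root op e1, invoked 1: fresh clock plus thr1's own tick → (0, 1)
merge at e3 (invoked 4): VC(e1)=(0, 1), own-thread bump on thr1 → (0, 2)
merge at e2 (invoked 3): VC(e1)=(0, 1), own-thread bump on thr0 → (1, 1)
merge at e4 (invoked 6): VC(e1)=(0, 1), VC(e3)=(0, 2), own-thread bump on thr1 → (0, 3)
merge at e6 (invoked 10): VC(e1)=(0, 1), VC(e2)=(1, 1), own-thread bump on thr0 → (2, 1)
merge at e5 (invoked 9): VC(e4)=(0, 3), own-thread bump on thr1 → (0, 4)
merge at e9 (invoked 17): VC(e5)=(0, 4), own-thread bump on thr1 → (0, 5)
merge at e10 (invoked 19): VC(e5)=(0, 4), VC(e9)=(0, 5), own-thread bump on thr1 → (0, 6)
merge at e7 (invoked 12): VC(e5)=(0, 4), VC(e6)=(2, 1), own-thread bump on thr0 → (3, 4)
merge at e8 (invoked 15): VC(e5)=(0, 4), VC(e7)=(3, 4), own-thread bump on thr0 → (4, 4)
target: VC(e7) = (3, 4)

(3, 4)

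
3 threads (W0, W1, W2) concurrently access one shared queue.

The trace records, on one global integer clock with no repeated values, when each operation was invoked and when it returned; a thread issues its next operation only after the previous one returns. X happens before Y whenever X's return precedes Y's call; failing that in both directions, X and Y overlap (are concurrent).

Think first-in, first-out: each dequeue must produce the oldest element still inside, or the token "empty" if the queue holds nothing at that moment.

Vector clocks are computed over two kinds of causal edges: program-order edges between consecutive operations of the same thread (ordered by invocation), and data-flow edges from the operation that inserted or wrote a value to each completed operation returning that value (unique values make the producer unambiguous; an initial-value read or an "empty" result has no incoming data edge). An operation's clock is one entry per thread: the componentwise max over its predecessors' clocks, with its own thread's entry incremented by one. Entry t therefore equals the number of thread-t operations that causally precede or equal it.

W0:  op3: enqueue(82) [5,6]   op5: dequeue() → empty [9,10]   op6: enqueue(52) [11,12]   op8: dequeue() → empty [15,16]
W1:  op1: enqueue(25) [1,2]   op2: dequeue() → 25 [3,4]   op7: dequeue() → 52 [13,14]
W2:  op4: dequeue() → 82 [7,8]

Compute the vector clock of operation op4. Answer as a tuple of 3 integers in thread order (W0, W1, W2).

(1, 0, 1)

no predecessors for op1 (invoked 1): W1 increments from zero → (0, 1, 0)
no predecessors for op3 (invoked 5): W0 increments from zero → (1, 0, 0)
op2 (invocation 3): componentwise max over VC(op1)=(0, 1, 0), +1 at W1, giving (0, 2, 0)
op4 (invocation 7): componentwise max over VC(op3)=(1, 0, 0), +1 at W2, giving (1, 0, 1)
op5 (invocation 9): componentwise max over VC(op3)=(1, 0, 0), +1 at W0, giving (2, 0, 0)
op6 (invocation 11): componentwise max over VC(op5)=(2, 0, 0), +1 at W0, giving (3, 0, 0)
op8 (invocation 15): componentwise max over VC(op6)=(3, 0, 0), +1 at W0, giving (4, 0, 0)
op7 (invocation 13): componentwise max over VC(op2)=(0, 2, 0), VC(op6)=(3, 0, 0), +1 at W1, giving (3, 3, 0)
target: VC(op4) = (1, 0, 1)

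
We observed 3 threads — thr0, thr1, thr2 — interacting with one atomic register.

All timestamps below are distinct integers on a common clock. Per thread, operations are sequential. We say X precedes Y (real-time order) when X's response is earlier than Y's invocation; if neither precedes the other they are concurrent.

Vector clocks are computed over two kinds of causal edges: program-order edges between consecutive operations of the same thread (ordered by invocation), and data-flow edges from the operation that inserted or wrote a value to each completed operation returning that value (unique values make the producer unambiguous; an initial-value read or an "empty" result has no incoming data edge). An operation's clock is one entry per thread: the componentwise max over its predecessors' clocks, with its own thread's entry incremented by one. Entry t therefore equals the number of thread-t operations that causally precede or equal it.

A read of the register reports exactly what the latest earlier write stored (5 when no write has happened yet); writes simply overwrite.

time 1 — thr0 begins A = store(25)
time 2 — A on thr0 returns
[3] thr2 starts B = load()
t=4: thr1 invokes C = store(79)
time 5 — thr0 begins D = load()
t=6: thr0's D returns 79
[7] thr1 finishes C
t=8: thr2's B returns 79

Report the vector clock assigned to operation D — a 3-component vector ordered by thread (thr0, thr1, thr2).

(2, 1, 0)

C (invocation 4): nothing precedes it; thr1's component alone gives (0, 1, 0)
A (invocation 1): nothing precedes it; thr0's component alone gives (1, 0, 0)
invoked at 3, B merges VC(C)=(0, 1, 0) and bumps thr2's slot → (0, 1, 1)
invoked at 5, D merges VC(A)=(1, 0, 0), VC(C)=(0, 1, 0) and bumps thr0's slot → (2, 1, 0)
target: VC(D) = (2, 1, 0)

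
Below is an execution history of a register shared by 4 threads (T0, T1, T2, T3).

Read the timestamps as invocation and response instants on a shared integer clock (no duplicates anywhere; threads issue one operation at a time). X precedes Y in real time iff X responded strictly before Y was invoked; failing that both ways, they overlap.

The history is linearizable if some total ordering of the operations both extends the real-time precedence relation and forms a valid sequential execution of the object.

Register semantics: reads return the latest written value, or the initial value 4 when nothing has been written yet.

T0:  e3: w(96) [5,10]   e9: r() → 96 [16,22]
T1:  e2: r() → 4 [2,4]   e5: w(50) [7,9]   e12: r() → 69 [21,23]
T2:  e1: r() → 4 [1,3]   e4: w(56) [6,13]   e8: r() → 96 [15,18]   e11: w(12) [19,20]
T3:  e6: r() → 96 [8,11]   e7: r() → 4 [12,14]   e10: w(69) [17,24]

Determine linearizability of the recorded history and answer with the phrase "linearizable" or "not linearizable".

through event 13 a valid linearization exists; event 14 (e7 responding at time 14) ends that
real-time-consistent orders of the 7 completed operations: 60 — all fail the register replay
sample order e1, e2, e3, e4, e5, e6, e7 stalls at step 6 — e6 r() → 96 has no legal effect
sample order e1, e2, e3, e4, e6, e5, e7 stalls at step 5 — e6 r() → 96 has no legal effect

not linearizable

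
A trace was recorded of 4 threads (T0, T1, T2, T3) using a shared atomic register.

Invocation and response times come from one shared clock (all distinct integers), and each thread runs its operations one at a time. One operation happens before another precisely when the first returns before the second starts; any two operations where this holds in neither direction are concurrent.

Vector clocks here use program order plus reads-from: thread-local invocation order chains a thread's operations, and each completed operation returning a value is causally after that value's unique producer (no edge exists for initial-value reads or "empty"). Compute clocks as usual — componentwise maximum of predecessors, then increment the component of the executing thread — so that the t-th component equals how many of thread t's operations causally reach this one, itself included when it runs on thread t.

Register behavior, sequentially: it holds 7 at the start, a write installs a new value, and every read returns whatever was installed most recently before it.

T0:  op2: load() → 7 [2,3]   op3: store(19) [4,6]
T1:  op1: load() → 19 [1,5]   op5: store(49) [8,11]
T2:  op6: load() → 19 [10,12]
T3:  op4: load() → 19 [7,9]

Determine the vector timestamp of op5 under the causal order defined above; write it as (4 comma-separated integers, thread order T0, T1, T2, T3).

(2, 2, 0, 0)

no predecessors for op2 (invoked 2): T0 increments from zero → (1, 0, 0, 0)
VC(op3, invoked at 4): max of VC(op2)=(1, 0, 0, 0), then +1 on thread T0 → (2, 0, 0, 0)
VC(op4, invoked at 7): max of VC(op3)=(2, 0, 0, 0), then +1 on thread T3 → (2, 0, 0, 1)
VC(op6, invoked at 10): max of VC(op3)=(2, 0, 0, 0), then +1 on thread T2 → (2, 0, 1, 0)
VC(op1, invoked at 1): max of VC(op3)=(2, 0, 0, 0), then +1 on thread T1 → (2, 1, 0, 0)
VC(op5, invoked at 8): max of VC(op1)=(2, 1, 0, 0), then +1 on thread T1 → (2, 2, 0, 0)
target: VC(op5) = (2, 2, 0, 0)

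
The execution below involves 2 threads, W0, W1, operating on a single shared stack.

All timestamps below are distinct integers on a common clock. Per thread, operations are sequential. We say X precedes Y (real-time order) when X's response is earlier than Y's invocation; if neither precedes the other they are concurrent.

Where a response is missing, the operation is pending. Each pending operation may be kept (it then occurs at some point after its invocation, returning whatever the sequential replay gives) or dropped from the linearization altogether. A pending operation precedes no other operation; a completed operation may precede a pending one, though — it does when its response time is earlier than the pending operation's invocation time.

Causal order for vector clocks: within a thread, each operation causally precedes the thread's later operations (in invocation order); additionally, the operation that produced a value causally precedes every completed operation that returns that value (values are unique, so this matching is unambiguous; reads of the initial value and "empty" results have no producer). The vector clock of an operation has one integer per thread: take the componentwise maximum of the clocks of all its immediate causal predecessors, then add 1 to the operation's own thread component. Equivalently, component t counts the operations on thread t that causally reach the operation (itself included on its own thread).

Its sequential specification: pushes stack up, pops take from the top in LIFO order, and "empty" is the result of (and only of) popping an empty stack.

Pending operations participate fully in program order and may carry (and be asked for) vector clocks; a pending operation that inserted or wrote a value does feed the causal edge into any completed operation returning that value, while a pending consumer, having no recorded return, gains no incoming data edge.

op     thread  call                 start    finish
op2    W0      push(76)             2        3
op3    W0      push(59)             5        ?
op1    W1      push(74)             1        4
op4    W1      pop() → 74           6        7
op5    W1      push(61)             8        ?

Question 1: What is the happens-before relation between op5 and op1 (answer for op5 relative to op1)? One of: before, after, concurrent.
after

op5 spans [8,…), op1 spans [1,4]
resp(op1)=4 < inv(op5)=8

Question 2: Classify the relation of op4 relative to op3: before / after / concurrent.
concurrent

op4 spans [6,7], op3 spans [5,…)
the intervals overlap in both directions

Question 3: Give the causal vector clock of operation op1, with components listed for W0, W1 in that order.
(0, 1)

root op op1, invoked 1: fresh clock plus W1's own tick → (0, 1)
root op op2, invoked 2: fresh clock plus W0's own tick → (1, 0)
from VC(op1)=(0, 1), op4 (invoked 6) maxes components and bumps W1 → (0, 2)
from VC(op2)=(1, 0), op3 (invoked 5) maxes components and bumps W0 → (2, 0)
from VC(op4)=(0, 2), op5 (invoked 8) maxes components and bumps W1 → (0, 3)
target: VC(op1) = (0, 1)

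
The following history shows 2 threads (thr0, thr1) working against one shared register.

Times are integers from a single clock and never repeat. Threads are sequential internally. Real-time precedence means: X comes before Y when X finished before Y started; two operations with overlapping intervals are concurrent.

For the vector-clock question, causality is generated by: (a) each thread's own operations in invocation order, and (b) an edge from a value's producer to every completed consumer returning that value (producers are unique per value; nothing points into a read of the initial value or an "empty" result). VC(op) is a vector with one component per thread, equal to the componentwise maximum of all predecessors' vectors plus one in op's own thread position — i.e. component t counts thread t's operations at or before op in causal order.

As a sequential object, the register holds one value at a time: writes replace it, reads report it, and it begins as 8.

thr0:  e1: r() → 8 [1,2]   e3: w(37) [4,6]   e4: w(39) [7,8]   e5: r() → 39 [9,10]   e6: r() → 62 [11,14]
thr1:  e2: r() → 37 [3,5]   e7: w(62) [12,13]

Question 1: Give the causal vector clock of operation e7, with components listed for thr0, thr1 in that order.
(2, 2)

VC(e1, invoked at 1): no causal predecessors; +1 on thr0 → (1, 0)
e3 (invocation 4): componentwise max over VC(e1)=(1, 0), +1 at thr0, giving (2, 0)
e2 (invocation 3): componentwise max over VC(e3)=(2, 0), +1 at thr1, giving (2, 1)
e4 (invocation 7): componentwise max over VC(e3)=(2, 0), +1 at thr0, giving (3, 0)
e7 (invocation 12): componentwise max over VC(e2)=(2, 1), +1 at thr1, giving (2, 2)
e5 (invocation 9): componentwise max over VC(e4)=(3, 0), +1 at thr0, giving (4, 0)
e6 (invocation 11): componentwise max over VC(e5)=(4, 0), VC(e7)=(2, 2), +1 at thr0, giving (5, 2)
target: VC(e7) = (2, 2)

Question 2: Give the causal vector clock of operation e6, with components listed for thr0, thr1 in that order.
(5, 2)

e1 (invocation 1): nothing precedes it; thr0's component alone gives (1, 0)
from VC(e1)=(1, 0), e3 (invoked 4) maxes components and bumps thr0 → (2, 0)
from VC(e3)=(2, 0), e2 (invoked 3) maxes components and bumps thr1 → (2, 1)
from VC(e3)=(2, 0), e4 (invoked 7) maxes components and bumps thr0 → (3, 0)
from VC(e2)=(2, 1), e7 (invoked 12) maxes components and bumps thr1 → (2, 2)
from VC(e4)=(3, 0), e5 (invoked 9) maxes components and bumps thr0 → (4, 0)
from VC(e5)=(4, 0), VC(e7)=(2, 2), e6 (invoked 11) maxes components and bumps thr0 → (5, 2)
target: VC(e6) = (5, 2)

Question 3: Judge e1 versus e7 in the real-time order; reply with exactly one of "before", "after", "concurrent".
before

e1 spans [1,2], e7 spans [12,13]
resp(e1)=2 < inv(e7)=12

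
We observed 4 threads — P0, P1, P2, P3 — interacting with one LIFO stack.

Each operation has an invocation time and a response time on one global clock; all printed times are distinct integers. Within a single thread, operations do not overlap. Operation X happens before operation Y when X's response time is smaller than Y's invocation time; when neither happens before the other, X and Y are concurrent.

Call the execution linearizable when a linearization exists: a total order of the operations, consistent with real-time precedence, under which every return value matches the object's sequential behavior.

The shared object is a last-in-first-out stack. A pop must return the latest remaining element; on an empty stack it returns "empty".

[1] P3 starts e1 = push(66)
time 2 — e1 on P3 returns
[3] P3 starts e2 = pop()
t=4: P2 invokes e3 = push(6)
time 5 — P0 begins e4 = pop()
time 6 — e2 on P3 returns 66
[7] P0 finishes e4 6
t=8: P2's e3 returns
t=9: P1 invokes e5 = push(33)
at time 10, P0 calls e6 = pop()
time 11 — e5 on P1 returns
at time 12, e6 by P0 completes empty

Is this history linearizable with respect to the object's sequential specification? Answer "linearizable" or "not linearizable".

linearizable

one valid linearization: e1, e2, e3, e4, e6, e5
after step 1 (e1 push(66)): stack <66>
after step 2 (e2 pop() → 66): stack <>
after step 3 (e3 push(6)): stack <6>
after step 4 (e4 pop() → 6): stack <>
after step 5 (e6 pop() → empty): stack <>
after step 6 (e5 push(33)): stack <33>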